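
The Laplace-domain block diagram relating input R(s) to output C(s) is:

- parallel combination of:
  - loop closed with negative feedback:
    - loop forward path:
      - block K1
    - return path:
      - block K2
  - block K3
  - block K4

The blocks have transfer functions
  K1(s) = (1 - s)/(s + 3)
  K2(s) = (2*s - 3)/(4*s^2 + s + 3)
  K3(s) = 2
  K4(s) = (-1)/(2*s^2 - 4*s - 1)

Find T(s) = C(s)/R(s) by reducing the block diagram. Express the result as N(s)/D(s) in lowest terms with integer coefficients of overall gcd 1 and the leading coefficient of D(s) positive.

First reduce the diagram to T(s).

Step 1: feedback reduction of K1, K2 = (-4*s^3 + 3*s^2 - 2*s + 3)/(4*s^3 + 11*s^2 + 11*s + 6)
Step 2: reduce the parallel group [K1/(1+K1*K2)], K3, K4, giving the overall T(s)

Answer: (8*s^5 + 34*s^4 - 68*s^3 - 86*s^2 - 91*s - 21)/(8*s^5 + 6*s^4 - 26*s^3 - 43*s^2 - 35*s - 6)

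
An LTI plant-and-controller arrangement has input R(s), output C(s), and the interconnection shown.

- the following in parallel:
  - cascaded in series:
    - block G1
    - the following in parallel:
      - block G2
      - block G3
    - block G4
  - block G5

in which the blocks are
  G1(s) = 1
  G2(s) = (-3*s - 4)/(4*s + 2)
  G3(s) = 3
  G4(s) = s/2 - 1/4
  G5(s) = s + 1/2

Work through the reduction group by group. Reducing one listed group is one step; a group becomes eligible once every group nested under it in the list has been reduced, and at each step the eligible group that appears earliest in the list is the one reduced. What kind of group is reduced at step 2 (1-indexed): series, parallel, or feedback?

The answer is series.

Reasoning:
Step 1. combine G2, G3 in parallel
Step 2. combine G1, (G2+G3), G4 in series
Step 3. reduce the parallel group (G1*(G2+G3)*G4), G5
Step 2 collapses a series group.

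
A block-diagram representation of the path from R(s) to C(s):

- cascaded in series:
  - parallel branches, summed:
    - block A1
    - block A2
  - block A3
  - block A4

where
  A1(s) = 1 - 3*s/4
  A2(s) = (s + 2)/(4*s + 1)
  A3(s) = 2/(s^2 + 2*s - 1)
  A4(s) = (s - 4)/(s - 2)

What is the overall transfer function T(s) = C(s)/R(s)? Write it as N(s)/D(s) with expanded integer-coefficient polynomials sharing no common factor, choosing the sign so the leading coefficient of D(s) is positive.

Step 1 - parallel reduction of A1, A2; result (-12*s^2 + 17*s + 12)/(16*s + 4)
Step 2 - cascade (A1+A2), A3, A4: this yields T(s), and no further normalization is needed

Answer: (-12*s^3 + 65*s^2 - 56*s - 48)/(8*s^4 + 2*s^3 - 40*s^2 + 6*s + 4)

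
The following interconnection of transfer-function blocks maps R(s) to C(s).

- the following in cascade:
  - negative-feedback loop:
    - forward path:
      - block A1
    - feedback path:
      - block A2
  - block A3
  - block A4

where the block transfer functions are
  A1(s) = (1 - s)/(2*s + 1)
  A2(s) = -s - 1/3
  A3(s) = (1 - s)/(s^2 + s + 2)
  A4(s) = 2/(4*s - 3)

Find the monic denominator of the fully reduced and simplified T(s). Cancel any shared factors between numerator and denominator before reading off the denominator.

(1) collapse the loop (A1 forward, A2 return) = (3 - 3*s)/(3*s^2 + 4*s + 2)
(2) combine [A1/(1+A1*A2)], A3, A4 in series = (6*s^2 - 12*s + 6)/(12*s^5 + 19*s^4 + 27*s^3 + 4*s^2 - 14*s - 12)
Step 2 gives the fully reduced T(s), with no common factor left to cancel. The denominator's leading coefficient is 12, so divide each of its coefficients by 12 to get the monic form.

Answer: s^5 + 19*s^4/12 + 9*s^3/4 + s^2/3 - 7*s/6 - 1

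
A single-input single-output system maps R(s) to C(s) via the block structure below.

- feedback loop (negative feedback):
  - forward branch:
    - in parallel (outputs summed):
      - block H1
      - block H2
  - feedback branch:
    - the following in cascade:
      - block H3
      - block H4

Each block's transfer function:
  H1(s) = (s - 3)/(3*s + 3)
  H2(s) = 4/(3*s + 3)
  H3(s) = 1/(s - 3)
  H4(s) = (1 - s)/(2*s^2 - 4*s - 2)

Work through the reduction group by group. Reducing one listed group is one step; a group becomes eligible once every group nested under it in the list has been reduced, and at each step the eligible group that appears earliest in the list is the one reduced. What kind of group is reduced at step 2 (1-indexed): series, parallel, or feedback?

Answer: series

Working:
Step 1 - combine H1, H2 in parallel
Step 2 - reduce the series chain H3, H4
Step 3 - close the feedback loop around (H1+H2), (H3*H4)
At step 2 the group reduced is series.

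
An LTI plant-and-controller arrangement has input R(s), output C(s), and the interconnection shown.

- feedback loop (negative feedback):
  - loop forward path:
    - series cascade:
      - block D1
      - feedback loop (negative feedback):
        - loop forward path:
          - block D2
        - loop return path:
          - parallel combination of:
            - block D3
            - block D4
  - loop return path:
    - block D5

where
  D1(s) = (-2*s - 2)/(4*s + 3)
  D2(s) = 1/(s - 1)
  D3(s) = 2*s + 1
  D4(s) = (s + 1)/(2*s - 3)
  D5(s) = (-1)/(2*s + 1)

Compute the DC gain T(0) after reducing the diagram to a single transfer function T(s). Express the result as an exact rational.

(1) combine D3, D4 in parallel gives (4*s^2 - 3*s - 2)/(2*s - 3)
(2) reduce the feedback loop with forward D2 and return (D3+D4) gives (2*s - 3)/(6*s^2 - 8*s + 1)
(3) cascade D1, [D2/(1+D2*(D3+D4))] gives (-4*s^2 + 2*s + 6)/(24*s^3 - 14*s^2 - 20*s + 3)
(4) apply the feedback formula to (D1*[D2/(1+D2*(D3+D4))]), D5 gives (-8*s^3 + 14*s + 6)/(48*s^4 - 4*s^3 - 50*s^2 - 16*s - 3)
DC gain: substitute s = 0 into T(s) from step 4: T(0) = 6/(-3) = -2.

Answer: -2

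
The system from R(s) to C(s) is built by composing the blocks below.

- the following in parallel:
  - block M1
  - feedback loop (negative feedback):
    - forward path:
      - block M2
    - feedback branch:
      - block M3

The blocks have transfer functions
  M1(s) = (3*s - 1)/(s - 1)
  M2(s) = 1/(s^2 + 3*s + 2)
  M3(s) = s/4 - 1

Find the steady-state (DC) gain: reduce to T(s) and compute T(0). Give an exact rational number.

1. feedback reduction of M2, M3 = 4/(4*s^2 + 13*s + 4)
2. parallel reduction of M1, [M2/(1+M2*M3)] = (12*s^3 + 35*s^2 + 3*s - 8)/(4*s^3 + 9*s^2 - 9*s - 4)
The step-2 result is T(s). Setting s = 0: T(0) = -8/(-4) = 2.

Hence the answer: 2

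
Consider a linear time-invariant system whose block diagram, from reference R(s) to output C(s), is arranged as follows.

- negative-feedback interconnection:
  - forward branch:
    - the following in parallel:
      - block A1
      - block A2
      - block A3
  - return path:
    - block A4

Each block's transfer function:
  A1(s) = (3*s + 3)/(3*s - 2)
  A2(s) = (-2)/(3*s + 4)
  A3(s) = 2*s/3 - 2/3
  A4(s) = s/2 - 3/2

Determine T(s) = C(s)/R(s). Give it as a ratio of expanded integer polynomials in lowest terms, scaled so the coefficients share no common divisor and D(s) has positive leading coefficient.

Step 1: parallel reduction of A1, A2, A3, giving (18*s^3 + 21*s^2 + 17*s + 64)/(27*s^2 + 18*s - 24)
Step 2: apply the feedback formula to (A1+A2+A3), A4, which is the overall transfer function T(s) = C(s)/R(s) in lowest terms

Hence the answer: (36*s^3 + 42*s^2 + 34*s + 128)/(18*s^4 - 33*s^3 + 8*s^2 + 49*s - 240)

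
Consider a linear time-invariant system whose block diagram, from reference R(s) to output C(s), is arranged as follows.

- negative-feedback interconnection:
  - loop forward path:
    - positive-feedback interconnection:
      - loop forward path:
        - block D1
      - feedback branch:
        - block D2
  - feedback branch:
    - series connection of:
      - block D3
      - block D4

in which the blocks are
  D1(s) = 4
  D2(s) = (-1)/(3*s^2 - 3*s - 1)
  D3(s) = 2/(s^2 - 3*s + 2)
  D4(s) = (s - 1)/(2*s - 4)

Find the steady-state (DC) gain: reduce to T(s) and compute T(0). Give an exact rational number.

First reduce the diagram to T(s).

Step 1: close the feedback loop around D1, D2: (12*s^2 - 12*s - 4)/(3*s^2 - 3*s + 3)
Step 2: reduce the series chain D3, D4: 1/(s^2 - 4*s + 4)
Step 3: reduce the feedback loop with forward [D1/(1-D1*D2)] and return (D3*D4): (12*s^4 - 60*s^3 + 92*s^2 - 32*s - 16)/(3*s^4 - 15*s^3 + 39*s^2 - 36*s + 8)
Step 3 gives the overall T(s). Then T(0) = -16/8 = -2.

Answer: -2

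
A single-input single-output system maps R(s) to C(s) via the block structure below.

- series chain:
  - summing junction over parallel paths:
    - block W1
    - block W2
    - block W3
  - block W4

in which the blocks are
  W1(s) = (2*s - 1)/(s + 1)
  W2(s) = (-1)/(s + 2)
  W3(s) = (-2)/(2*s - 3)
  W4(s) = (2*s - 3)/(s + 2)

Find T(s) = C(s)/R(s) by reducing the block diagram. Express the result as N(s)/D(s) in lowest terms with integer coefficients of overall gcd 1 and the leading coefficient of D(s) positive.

Answer: (4*s^3 - 4*s^2 - 18*s + 5)/(s^3 + 5*s^2 + 8*s + 4)

Working:
1. sum the parallel branches W1, W2, W3 gives (4*s^3 - 4*s^2 - 18*s + 5)/(2*s^3 + 3*s^2 - 5*s - 6)
2. series reduction of (W1+W2+W3), W4, which is the overall transfer function T(s) = C(s)/R(s) in lowest terms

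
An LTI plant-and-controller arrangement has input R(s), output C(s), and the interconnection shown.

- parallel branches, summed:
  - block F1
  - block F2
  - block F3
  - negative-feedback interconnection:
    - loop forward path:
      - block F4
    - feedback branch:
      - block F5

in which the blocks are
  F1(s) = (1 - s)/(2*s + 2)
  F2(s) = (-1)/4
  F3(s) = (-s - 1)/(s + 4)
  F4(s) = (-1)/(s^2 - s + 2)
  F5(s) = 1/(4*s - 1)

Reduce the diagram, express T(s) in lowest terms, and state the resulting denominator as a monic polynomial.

[1] close the feedback loop around F4, F5 -> (1 - 4*s)/(4*s^3 - 5*s^2 + 9*s - 3)
[2] add F1, F2, F3, [F4/(1+F4*F5)] (parallel) -> (-28*s^5 - 41*s^4 + 16*s^3 - 226*s^2 + 13*s + 16)/(16*s^5 + 60*s^4 + 88*s^2 + 84*s - 48)
The result of step 2 is T(s) in lowest terms. Its denominator has leading coefficient 16; dividing the denominator through by 16 makes it monic.

Final answer: s^5 + 15*s^4/4 + 11*s^2/2 + 21*s/4 - 3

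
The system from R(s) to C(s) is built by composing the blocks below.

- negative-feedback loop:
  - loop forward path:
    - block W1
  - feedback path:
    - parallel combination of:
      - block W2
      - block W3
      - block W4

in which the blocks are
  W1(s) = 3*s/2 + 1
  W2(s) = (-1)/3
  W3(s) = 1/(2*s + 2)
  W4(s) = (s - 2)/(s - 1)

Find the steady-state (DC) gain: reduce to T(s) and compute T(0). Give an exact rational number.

Step 1 - sum the parallel branches W2, W3, W4: (4*s^2 - 3*s - 13)/(6*s^2 - 6)
Step 2 - close the feedback loop around W1, (W2+W3+W4): (18*s^3 + 12*s^2 - 18*s - 12)/(12*s^3 + 11*s^2 - 45*s - 38)
The step-2 result is T(s). Setting s = 0: T(0) = -12/(-38) = 6/19.

Answer: 6/19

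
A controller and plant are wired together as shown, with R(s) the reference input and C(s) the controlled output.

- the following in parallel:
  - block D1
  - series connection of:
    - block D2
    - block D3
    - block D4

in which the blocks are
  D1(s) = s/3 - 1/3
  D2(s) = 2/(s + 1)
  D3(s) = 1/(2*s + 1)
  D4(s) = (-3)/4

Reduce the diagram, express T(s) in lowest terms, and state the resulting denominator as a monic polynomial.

Answer: s^2 + 3*s/2 + 1/2

Working:
(1) reduce the series chain D2, D3, D4 gives (-3)/(4*s^2 + 6*s + 2)
(2) add D1, (D2*D3*D4) (parallel) gives (4*s^3 + 2*s^2 - 4*s - 11)/(12*s^2 + 18*s + 6)
T(s) is the step-2 result (common factors already cancelled). Leading coefficient of the denominator: 12. Divide through by 12 for the monic polynomial.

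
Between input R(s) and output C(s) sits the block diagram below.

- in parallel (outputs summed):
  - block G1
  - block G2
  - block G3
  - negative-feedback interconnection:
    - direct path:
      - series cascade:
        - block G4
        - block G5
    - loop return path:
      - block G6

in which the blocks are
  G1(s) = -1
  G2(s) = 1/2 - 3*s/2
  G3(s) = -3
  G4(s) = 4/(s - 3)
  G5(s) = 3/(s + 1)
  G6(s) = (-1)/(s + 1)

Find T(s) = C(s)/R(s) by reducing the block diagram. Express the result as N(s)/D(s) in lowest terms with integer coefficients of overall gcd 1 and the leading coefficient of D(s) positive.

(1) reduce the series chain G4, G5 = 12/(s^2 - 2*s - 3)
(2) close the feedback loop around (G4*G5), G6 = (12*s + 12)/(s^3 - s^2 - 5*s - 15)
(3) combine G1, G2, G3, [(G4*G5)/(1+(G4*G5)*G6)] in parallel: this yields T(s), and no further normalization is needed

Final answer: (-3*s^4 - 4*s^3 + 22*s^2 + 104*s + 129)/(2*s^3 - 2*s^2 - 10*s - 30)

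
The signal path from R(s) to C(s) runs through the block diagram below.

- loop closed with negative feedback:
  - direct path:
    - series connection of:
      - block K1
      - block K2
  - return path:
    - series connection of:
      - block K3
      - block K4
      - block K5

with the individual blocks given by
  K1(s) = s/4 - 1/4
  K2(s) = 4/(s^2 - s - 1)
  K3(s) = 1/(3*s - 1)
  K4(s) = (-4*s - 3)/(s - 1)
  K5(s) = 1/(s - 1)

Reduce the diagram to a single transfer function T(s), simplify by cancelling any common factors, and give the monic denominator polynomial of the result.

The answer is s^4 - 7*s^3/3 + 2*s^2/3 - s/3 - 4/3.

Reasoning:
1. reduce the series chain K1, K2 -> (s - 1)/(s^2 - s - 1)
2. series reduction of K3, K4, K5 -> (-4*s - 3)/(3*s^3 - 7*s^2 + 5*s - 1)
3. feedback reduction of (K1*K2), (K3*K4*K5) -> (3*s^3 - 7*s^2 + 5*s - 1)/(3*s^4 - 7*s^3 + 2*s^2 - s - 4)
T(s) is the step-3 result (common factors already cancelled). Leading coefficient of the denominator: 3. Divide through by 3 for the monic polynomial.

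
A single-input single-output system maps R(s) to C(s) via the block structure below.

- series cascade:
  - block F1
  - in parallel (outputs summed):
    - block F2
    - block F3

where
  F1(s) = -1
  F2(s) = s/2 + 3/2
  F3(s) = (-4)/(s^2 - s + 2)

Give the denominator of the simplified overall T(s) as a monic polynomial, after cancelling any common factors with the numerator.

Reducing step by step:

Step 1. sum the parallel branches F2, F3; result (s^3 + 2*s^2 - s - 2)/(2*s^2 - 2*s + 4)
Step 2. cascade F1, (F2+F3); result (-s^3 - 2*s^2 + s + 2)/(2*s^2 - 2*s + 4)
That last expression is T(s), already simplified. Scaling its denominator by 1/2 (the reciprocal of the leading coefficient) yields the monic denominator.

Answer: s^2 - s + 2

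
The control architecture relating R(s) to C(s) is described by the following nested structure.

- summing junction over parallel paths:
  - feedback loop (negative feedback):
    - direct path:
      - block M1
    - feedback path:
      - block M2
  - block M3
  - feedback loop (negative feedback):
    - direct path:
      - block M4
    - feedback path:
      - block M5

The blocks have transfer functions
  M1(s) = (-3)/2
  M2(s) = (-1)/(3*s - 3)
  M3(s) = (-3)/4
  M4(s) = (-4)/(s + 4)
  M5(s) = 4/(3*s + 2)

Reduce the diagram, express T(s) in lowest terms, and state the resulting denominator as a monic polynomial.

Step 1 - reduce the feedback loop with forward M1 and return M2 -> (3 - 3*s)/(2*s - 1)
Step 2 - collapse the loop (M4 forward, M5 return) -> (-12*s - 8)/(3*s^2 + 14*s - 8)
Step 3 - add [M1/(1+M1*M2)], M3, [M4/(1+M4*M5)] (parallel) -> (-54*s^3 - 303*s^2 + 338*s - 88)/(24*s^3 + 100*s^2 - 120*s + 32)
Step 3 gives the fully reduced T(s), with no common factor left to cancel. The denominator's leading coefficient is 24, so divide each of its coefficients by 24 to get the monic form.

Therefore the answer is s^3 + 25*s^2/6 - 5*s + 4/3.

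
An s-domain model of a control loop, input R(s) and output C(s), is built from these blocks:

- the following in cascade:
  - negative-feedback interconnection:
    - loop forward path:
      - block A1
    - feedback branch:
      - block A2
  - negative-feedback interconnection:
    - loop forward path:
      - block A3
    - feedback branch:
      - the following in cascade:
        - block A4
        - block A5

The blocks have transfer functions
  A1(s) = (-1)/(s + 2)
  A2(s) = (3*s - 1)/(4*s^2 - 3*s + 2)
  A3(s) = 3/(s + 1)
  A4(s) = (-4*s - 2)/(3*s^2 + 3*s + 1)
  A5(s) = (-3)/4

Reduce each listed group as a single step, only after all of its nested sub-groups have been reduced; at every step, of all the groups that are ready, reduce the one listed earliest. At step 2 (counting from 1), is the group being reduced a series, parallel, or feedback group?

Step 1. close the feedback loop around A1, A2
Step 2. cascade A4, A5
Step 3. feedback reduction of A3, (A4*A5)
Step 4. multiply [A1/(1+A1*A2)], [A3/(1+A3*(A4*A5))] (series)
At step 2 the group reduced is series.

Answer: series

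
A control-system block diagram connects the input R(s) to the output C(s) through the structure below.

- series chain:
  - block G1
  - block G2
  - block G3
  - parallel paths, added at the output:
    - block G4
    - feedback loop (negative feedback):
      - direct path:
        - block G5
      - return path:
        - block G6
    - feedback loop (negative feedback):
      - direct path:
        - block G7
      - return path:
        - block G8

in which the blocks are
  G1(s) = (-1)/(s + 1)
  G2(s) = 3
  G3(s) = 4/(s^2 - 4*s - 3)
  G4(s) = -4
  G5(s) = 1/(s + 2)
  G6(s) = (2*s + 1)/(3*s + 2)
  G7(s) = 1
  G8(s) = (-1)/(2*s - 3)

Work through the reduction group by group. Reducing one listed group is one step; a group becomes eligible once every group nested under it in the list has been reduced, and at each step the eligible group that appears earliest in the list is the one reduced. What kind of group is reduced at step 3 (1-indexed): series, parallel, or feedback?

Step 1: reduce the feedback loop with forward G5 and return G6
Step 2: reduce the feedback loop with forward G7 and return G8
Step 3: sum the parallel branches G4, [G5/(1+G5*G6)], [G7/(1+G7*G8)]
Step 4: series reduction of G1, G2, G3, (G4+[G5/(1+G5*G6)]+[G7/(1+G7*G8)])
Step 3 collapses a parallel group.

Final answer: parallel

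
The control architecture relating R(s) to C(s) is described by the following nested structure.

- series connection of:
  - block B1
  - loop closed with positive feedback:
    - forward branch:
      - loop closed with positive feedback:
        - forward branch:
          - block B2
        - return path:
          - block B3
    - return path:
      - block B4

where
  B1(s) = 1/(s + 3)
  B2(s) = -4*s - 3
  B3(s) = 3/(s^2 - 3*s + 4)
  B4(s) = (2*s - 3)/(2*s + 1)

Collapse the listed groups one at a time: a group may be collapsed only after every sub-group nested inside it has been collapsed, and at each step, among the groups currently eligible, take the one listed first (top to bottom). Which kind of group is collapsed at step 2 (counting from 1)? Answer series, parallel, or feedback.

(1) close the feedback loop around B2, B3
(2) reduce the feedback loop with forward [B2/(1-B2*B3)] and return B4
(3) series reduction of B1, [[B2/(1-B2*B3)]/(1-[B2/(1-B2*B3)]*B4)]
So the answer for step 2 is feedback.

Hence the answer: feedback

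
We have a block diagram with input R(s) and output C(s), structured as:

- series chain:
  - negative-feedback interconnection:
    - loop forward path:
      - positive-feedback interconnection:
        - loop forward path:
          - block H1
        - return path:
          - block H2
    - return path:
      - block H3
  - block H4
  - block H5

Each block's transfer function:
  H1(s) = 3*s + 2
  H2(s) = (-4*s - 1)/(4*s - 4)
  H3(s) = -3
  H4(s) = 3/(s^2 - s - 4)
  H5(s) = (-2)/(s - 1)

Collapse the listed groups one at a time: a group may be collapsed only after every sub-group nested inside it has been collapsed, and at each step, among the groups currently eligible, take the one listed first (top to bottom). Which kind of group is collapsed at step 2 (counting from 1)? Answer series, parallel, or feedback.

(1) collapse the loop (H1 forward, H2 return)
(2) close the feedback loop around [H1/(1-H1*H2)], H3
(3) cascade [[H1/(1-H1*H2)]/(1+[H1/(1-H1*H2)]*H3)], H4, H5
At step 2 the group reduced is feedback.

Answer: feedback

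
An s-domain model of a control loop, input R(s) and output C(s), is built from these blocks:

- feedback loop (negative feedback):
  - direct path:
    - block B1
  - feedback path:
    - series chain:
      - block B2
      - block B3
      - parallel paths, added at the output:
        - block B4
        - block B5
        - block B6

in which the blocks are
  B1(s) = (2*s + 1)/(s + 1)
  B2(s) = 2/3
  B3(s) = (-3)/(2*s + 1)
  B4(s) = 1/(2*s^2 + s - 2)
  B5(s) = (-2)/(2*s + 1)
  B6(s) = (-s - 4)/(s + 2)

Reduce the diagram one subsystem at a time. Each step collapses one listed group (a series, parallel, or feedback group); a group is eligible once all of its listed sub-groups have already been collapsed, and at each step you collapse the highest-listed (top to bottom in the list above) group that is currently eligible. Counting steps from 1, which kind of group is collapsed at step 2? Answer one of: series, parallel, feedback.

[1] combine B4, B5, B6 in parallel
[2] multiply B2, B3, (B4+B5+B6) (series)
[3] reduce the feedback loop with forward B1 and return (B2*B3*(B4+B5+B6))
So the answer for step 2 is series.

Hence the answer: series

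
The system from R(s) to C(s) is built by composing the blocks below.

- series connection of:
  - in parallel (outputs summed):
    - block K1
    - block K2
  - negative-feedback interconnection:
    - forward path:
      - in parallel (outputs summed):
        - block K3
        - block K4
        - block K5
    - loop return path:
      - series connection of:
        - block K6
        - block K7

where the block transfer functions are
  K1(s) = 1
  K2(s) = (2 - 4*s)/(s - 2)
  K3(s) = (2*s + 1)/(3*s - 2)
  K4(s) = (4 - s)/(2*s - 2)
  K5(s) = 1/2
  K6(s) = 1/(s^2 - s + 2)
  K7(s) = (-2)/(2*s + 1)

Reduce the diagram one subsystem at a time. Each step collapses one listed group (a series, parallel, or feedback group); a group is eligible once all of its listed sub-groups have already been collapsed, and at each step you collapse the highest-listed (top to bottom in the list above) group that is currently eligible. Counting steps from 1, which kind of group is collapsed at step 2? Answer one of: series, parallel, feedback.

Reducing step by step:

(1) combine K1, K2 in parallel
(2) reduce the parallel group K3, K4, K5
(3) multiply K6, K7 (series)
(4) reduce the feedback loop with forward (K3+K4+K5) and return (K6*K7)
(5) series reduction of (K1+K2), [(K3+K4+K5)/(1+(K3+K4+K5)*(K6*K7))]
So the answer for step 2 is parallel.

Answer: parallel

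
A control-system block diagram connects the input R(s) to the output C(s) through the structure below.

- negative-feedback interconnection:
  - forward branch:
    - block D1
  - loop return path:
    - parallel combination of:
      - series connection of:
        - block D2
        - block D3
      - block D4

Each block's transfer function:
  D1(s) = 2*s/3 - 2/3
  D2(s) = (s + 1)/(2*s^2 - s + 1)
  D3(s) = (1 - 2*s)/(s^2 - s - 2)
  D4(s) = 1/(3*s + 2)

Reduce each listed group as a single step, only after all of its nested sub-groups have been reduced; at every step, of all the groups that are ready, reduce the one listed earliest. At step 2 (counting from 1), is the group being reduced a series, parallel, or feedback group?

Step 1 - multiply D2, D3 (series)
Step 2 - sum the parallel branches (D2*D3), D4
Step 3 - feedback reduction of D1, ((D2*D3)+D4)
Step 2 collapses a parallel group.

Hence the answer: parallel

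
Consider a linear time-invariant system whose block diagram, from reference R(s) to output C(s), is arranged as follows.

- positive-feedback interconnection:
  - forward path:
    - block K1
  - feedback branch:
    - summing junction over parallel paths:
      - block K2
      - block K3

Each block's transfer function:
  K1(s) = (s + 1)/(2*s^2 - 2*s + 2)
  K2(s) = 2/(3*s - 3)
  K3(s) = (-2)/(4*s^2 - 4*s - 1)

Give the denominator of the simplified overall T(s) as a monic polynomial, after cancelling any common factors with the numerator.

The answer is s^5 - 3*s^4 + 41*s^3/12 - 9*s^2/4 + 11*s/12 + 1/12.

Reasoning:
Step 1. combine K2, K3 in parallel gives (8*s^2 - 14*s + 4)/(12*s^3 - 24*s^2 + 9*s + 3)
Step 2. feedback reduction of K1, (K2+K3) gives (12*s^4 - 12*s^3 - 15*s^2 + 12*s + 3)/(24*s^5 - 72*s^4 + 82*s^3 - 54*s^2 + 22*s + 2)
No further cancellation is possible in the step-2 result, so that is T(s). Its denominator becomes monic after dividing by the leading coefficient 24.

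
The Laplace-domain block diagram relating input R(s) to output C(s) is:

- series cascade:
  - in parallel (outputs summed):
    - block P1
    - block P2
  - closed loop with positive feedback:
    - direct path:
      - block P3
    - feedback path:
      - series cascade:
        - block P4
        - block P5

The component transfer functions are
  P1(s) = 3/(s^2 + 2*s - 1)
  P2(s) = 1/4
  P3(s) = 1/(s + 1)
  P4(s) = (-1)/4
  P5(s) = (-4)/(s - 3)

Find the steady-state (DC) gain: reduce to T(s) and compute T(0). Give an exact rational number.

Answer: -33/16

Working:
1. sum the parallel branches P1, P2: (s^2 + 2*s + 11)/(4*s^2 + 8*s - 4)
2. reduce the series chain P4, P5: 1/(s - 3)
3. reduce the feedback loop with forward P3 and return (P4*P5): (s - 3)/(s^2 - 2*s - 4)
4. cascade (P1+P2), [P3/(1-P3*(P4*P5))]: (s^3 - s^2 + 5*s - 33)/(4*s^4 - 36*s^2 - 24*s + 16)
Step 4 gives the overall T(s). Then T(0) = -33/16.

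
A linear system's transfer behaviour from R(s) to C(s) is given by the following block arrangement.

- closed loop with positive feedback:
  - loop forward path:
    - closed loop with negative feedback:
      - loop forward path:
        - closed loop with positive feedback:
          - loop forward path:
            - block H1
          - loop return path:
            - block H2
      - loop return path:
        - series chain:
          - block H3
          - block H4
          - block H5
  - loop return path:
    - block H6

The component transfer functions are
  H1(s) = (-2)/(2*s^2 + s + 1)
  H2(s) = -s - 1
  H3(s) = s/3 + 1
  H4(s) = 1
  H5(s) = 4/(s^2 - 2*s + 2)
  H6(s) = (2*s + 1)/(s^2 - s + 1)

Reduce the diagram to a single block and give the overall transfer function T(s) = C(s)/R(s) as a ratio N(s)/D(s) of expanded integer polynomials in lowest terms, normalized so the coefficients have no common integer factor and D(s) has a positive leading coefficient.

1. collapse the loop (H1 forward, H2 return); result (-2)/(2*s^2 - s - 1)
2. series reduction of H3, H4, H5; result (4*s + 12)/(3*s^2 - 6*s + 6)
3. close the feedback loop around [H1/(1-H1*H2)], (H3*H4*H5); result (-6*s^2 + 12*s - 12)/(6*s^4 - 15*s^3 + 15*s^2 - 8*s - 30)
4. reduce the feedback loop with forward [[H1/(1-H1*H2)]/(1+[H1/(1-H1*H2)]*(H3*H4*H5))] and return H6 - this is the overall T(s), already in the required normalized form

Final answer: (-6*s^4 + 18*s^3 - 30*s^2 + 24*s - 12)/(6*s^6 - 21*s^5 + 36*s^4 - 26*s^3 - 25*s^2 + 34*s - 18)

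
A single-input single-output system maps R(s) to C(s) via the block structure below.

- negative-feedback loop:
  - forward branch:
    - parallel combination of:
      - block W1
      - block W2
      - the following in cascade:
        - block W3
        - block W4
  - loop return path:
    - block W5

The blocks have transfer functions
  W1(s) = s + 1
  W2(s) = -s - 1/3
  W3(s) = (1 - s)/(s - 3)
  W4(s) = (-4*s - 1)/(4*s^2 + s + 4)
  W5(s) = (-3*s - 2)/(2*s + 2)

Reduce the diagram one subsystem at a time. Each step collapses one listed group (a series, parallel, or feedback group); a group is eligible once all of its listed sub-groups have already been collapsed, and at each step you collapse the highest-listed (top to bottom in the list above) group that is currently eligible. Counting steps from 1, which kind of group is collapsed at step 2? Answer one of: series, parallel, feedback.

[1] combine W3, W4 in series
[2] add W1, W2, (W3*W4) (parallel)
[3] close the feedback loop around (W1+W2+(W3*W4)), W5
So the answer for step 2 is parallel.

Answer: parallel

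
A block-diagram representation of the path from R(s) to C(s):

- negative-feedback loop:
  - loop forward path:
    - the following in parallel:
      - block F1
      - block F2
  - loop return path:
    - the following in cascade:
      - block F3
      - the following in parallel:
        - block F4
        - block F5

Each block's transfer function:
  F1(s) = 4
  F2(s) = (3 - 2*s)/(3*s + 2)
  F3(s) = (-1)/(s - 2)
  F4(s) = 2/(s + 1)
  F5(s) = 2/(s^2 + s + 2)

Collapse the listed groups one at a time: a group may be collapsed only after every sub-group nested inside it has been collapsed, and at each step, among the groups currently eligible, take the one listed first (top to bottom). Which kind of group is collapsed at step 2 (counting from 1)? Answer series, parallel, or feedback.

The answer is parallel.

Reasoning:
Step 1 - sum the parallel branches F1, F2
Step 2 - combine F4, F5 in parallel
Step 3 - multiply F3, (F4+F5) (series)
Step 4 - feedback reduction of (F1+F2), (F3*(F4+F5))
The group at step 2 is a parallel group.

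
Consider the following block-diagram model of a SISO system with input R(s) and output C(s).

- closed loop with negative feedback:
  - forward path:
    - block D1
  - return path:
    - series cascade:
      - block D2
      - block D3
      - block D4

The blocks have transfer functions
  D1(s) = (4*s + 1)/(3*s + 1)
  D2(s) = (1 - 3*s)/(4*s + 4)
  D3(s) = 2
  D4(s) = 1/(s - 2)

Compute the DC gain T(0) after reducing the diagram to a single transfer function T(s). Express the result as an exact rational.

[1] series reduction of D2, D3, D4; result (1 - 3*s)/(2*s^2 - 2*s - 4)
[2] apply the feedback formula to D1, (D2*D3*D4); result (8*s^3 - 6*s^2 - 18*s - 4)/(6*s^3 - 16*s^2 - 13*s - 3)
Evaluating the step-2 result (the overall T(s)) at s = 0 gives T(0) = -4/(-3) = 4/3.

Answer: 4/3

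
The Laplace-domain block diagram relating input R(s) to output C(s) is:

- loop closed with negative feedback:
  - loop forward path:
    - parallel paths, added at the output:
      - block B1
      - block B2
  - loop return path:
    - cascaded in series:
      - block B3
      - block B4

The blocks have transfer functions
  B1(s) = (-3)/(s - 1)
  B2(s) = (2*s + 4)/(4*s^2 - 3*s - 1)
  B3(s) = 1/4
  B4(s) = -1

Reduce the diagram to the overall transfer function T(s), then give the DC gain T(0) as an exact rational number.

Step 1: reduce the parallel group B1, B2 = (1 - 10*s)/(4*s^2 - 3*s - 1)
Step 2: combine B3, B4 in series = (-1)/4
Step 3: apply the feedback formula to (B1+B2), (B3*B4) = (4 - 40*s)/(16*s^2 - 2*s - 5)
Evaluating the step-3 result (the overall T(s)) at s = 0 gives T(0) = 4/(-5) = -4/5.

Hence the answer: -4/5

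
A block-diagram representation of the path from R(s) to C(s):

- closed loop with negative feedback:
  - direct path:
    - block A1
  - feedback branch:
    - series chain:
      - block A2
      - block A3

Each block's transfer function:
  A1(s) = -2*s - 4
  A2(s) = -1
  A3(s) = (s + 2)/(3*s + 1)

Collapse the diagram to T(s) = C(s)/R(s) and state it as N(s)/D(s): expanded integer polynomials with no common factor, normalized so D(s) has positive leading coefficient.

Step 1 - combine A2, A3 in series = (-s - 2)/(3*s + 1)
Step 2 - apply the feedback formula to A1, (A2*A3) - this is the overall T(s), already in the required normalized form

Final answer: (-6*s^2 - 14*s - 4)/(2*s^2 + 11*s + 9)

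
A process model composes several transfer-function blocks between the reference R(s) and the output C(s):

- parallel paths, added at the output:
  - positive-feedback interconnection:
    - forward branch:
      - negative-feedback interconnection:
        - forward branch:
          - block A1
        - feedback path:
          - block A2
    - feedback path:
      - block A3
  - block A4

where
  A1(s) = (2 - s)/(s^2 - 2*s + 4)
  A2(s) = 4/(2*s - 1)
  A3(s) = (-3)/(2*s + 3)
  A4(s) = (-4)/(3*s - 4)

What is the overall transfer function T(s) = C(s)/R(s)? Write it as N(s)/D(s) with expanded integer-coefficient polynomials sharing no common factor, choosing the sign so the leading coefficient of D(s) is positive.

(1) reduce the feedback loop with forward A1 and return A2 gives (-2*s^2 + 5*s - 2)/(2*s^3 - 5*s^2 + 6*s + 4)
(2) collapse the loop ([A1/(1+A1*A2)] forward, A3 return) gives (-4*s^3 + 4*s^2 + 11*s - 6)/(4*s^4 - 4*s^3 - 9*s^2 + 41*s + 6)
(3) add [[A1/(1+A1*A2)]/(1-[A1/(1+A1*A2)]*A3)], A4 (parallel): this yields T(s), and no further normalization is needed

Hence the answer: (-28*s^4 + 44*s^3 + 53*s^2 - 226*s)/(12*s^5 - 28*s^4 - 11*s^3 + 159*s^2 - 146*s - 24)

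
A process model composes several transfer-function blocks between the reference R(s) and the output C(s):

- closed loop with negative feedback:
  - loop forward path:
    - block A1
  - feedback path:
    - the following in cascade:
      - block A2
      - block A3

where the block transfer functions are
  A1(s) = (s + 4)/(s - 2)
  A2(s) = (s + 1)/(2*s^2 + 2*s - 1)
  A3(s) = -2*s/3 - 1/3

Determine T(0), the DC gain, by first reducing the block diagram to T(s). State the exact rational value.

1. series reduction of A2, A3 gives (-2*s^2 - 3*s - 1)/(6*s^2 + 6*s - 3)
2. close the feedback loop around A1, (A2*A3) gives (6*s^3 + 30*s^2 + 21*s - 12)/(4*s^3 - 17*s^2 - 28*s + 2)
Step 2 gives the overall T(s). Then T(0) = -12/2 = -6.

Hence the answer: -6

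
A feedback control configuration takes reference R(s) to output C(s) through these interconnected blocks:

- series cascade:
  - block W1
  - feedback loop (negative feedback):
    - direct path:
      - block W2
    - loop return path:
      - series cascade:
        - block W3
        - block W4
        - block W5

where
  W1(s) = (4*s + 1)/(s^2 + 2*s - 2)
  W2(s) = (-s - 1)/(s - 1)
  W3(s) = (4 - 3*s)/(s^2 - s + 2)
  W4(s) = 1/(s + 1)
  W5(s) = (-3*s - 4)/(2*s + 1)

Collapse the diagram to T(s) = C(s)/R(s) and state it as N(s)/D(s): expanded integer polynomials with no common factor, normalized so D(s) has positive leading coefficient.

Reducing step by step:

1. combine W3, W4, W5 in series, giving (9*s^2 - 16)/(2*s^4 + s^3 + 2*s^2 + 5*s + 2)
2. apply the feedback formula to W2, (W3*W4*W5), giving (-2*s^4 - s^3 - 2*s^2 - 5*s - 2)/(2*s^4 - 3*s^3 - 5*s^2 - s + 14)
3. series reduction of W1, [W2/(1+W2*(W3*W4*W5))]; the result is T(s) itself (integer coefficients, no common factor, positive leading denominator coefficient)

Answer: (-8*s^5 - 6*s^4 - 9*s^3 - 22*s^2 - 13*s - 2)/(2*s^6 + s^5 - 15*s^4 - 5*s^3 + 22*s^2 + 30*s - 28)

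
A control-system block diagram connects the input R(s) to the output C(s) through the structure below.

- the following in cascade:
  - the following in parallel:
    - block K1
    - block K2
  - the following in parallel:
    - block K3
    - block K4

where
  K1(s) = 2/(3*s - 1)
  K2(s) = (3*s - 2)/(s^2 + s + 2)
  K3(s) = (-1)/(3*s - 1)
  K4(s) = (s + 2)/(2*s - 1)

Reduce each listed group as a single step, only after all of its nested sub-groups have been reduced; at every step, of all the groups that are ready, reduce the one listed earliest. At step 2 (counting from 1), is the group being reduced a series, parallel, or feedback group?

1. sum the parallel branches K1, K2
2. add K3, K4 (parallel)
3. series reduction of (K1+K2), (K3+K4)
So the answer for step 2 is parallel.

Therefore the answer is parallel.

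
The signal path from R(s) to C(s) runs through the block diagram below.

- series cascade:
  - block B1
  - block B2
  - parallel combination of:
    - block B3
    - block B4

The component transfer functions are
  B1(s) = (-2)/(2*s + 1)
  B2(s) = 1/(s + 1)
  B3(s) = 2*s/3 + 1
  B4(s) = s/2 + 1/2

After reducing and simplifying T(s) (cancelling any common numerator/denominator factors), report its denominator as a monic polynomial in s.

Reducing step by step:

Step 1 - sum the parallel branches B3, B4 gives 7*s/6 + 3/2
Step 2 - series reduction of B1, B2, (B3+B4) gives (-7*s - 9)/(6*s^2 + 9*s + 3)
Step 2 gives the fully reduced T(s), with no common factor left to cancel. The denominator's leading coefficient is 6, so divide each of its coefficients by 6 to get the monic form.

Answer: s^2 + 3*s/2 + 1/2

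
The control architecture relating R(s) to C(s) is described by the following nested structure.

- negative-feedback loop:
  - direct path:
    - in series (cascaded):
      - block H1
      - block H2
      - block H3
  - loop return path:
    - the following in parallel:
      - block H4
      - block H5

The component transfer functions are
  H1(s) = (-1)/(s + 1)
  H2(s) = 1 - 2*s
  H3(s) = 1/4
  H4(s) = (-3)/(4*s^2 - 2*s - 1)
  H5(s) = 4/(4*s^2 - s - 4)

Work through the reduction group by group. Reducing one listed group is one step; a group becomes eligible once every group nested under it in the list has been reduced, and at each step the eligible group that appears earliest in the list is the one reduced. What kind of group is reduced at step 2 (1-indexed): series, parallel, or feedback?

Step 1. reduce the series chain H1, H2, H3
Step 2. add H4, H5 (parallel)
Step 3. collapse the loop ((H1*H2*H3) forward, (H4+H5) return)
Step 2: parallel.

Answer: parallel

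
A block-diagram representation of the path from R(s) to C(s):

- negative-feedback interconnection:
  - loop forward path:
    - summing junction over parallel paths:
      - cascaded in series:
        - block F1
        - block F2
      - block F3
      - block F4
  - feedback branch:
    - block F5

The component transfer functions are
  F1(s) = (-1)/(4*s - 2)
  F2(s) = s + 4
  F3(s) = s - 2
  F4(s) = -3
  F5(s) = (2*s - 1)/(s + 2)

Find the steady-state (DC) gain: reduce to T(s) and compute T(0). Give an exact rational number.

Step 1: combine F1, F2 in series: (-s - 4)/(4*s - 2)
Step 2: parallel reduction of (F1*F2), F3, F4: (4*s^2 - 23*s + 6)/(4*s - 2)
Step 3: close the feedback loop around ((F1*F2)+F3+F4), F5: (4*s^3 - 15*s^2 - 40*s + 12)/(8*s^3 - 46*s^2 + 41*s - 10)
That last expression is T(s); at s = 0 only the constant terms survive, so T(0) = 12/(-10) = -6/5.

Final answer: -6/5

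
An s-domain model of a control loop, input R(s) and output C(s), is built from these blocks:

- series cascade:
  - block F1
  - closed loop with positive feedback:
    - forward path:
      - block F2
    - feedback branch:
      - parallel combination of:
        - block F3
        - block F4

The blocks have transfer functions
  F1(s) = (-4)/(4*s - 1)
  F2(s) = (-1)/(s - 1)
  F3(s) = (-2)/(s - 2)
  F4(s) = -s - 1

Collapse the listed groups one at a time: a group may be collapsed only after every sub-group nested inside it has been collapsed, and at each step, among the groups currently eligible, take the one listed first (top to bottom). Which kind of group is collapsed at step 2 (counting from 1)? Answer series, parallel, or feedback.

1. parallel reduction of F3, F4
2. apply the feedback formula to F2, (F3+F4)
3. multiply F1, [F2/(1-F2*(F3+F4))] (series)
So the answer for step 2 is feedback.

Therefore the answer is feedback.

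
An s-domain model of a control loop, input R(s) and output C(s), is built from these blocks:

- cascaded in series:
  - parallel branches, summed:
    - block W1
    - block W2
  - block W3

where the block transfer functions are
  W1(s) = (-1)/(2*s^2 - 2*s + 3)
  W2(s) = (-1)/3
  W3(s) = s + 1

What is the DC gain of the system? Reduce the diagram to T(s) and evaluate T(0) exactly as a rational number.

The answer is -2/3.

Reasoning:
(1) parallel reduction of W1, W2: (-2*s^2 + 2*s - 6)/(6*s^2 - 6*s + 9)
(2) cascade (W1+W2), W3: (-2*s^3 - 4*s - 6)/(6*s^2 - 6*s + 9)
The step-2 result is T(s). Setting s = 0: T(0) = -6/9 = -2/3.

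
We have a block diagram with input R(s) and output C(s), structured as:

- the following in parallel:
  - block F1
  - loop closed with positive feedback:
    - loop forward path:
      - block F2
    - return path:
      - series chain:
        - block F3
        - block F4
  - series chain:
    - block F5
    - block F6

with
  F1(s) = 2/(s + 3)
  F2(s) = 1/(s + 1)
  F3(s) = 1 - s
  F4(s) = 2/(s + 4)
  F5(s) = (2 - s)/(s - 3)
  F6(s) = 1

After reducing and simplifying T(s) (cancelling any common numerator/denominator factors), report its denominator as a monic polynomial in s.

Step 1: reduce the series chain F3, F4 -> (2 - 2*s)/(s + 4)
Step 2: collapse the loop (F2 forward, (F3*F4) return) -> (s + 4)/(s^2 + 7*s + 2)
Step 3: combine F5, F6 in series -> (2 - s)/(s - 3)
Step 4: sum the parallel branches F1, [F2/(1-F2*(F3*F4))], (F5*F6) -> (-s^4 - 5*s^3 + 9*s^2 - 7*s - 36)/(s^4 + 7*s^3 - 7*s^2 - 63*s - 18)
The result of step 4 is T(s) in lowest terms. Its denominator already has leading coefficient 1, so it is monic as it stands.

Final answer: s^4 + 7*s^3 - 7*s^2 - 63*s - 18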